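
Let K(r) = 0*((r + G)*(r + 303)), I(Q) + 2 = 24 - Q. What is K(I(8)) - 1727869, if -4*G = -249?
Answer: -1727869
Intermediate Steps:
I(Q) = 22 - Q (I(Q) = -2 + (24 - Q) = 22 - Q)
G = 249/4 (G = -¼*(-249) = 249/4 ≈ 62.250)
K(r) = 0 (K(r) = 0*((r + 249/4)*(r + 303)) = 0*((249/4 + r)*(303 + r)) = 0*((303 + r)*(249/4 + r)) = 0)
K(I(8)) - 1727869 = 0 - 1727869 = -1727869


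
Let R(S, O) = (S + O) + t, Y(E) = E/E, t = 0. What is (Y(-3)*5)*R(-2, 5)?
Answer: 15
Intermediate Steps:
Y(E) = 1
R(S, O) = O + S (R(S, O) = (S + O) + 0 = (O + S) + 0 = O + S)
(Y(-3)*5)*R(-2, 5) = (1*5)*(5 - 2) = 5*3 = 15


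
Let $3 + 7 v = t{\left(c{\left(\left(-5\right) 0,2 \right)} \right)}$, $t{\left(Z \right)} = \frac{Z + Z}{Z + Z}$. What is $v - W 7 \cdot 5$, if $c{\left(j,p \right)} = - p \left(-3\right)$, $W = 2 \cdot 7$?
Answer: $- \frac{3432}{7} \approx -490.29$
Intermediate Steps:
$W = 14$
$c{\left(j,p \right)} = 3 p$
$t{\left(Z \right)} = 1$ ($t{\left(Z \right)} = \frac{2 Z}{2 Z} = 2 Z \frac{1}{2 Z} = 1$)
$v = - \frac{2}{7}$ ($v = - \frac{3}{7} + \frac{1}{7} \cdot 1 = - \frac{3}{7} + \frac{1}{7} = - \frac{2}{7} \approx -0.28571$)
$v - W 7 \cdot 5 = - \frac{2}{7} - 14 \cdot 7 \cdot 5 = - \frac{2}{7} - 98 \cdot 5 = - \frac{2}{7} - 490 = - \frac{3432}{7}$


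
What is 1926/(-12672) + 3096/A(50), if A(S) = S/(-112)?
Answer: -122059379/17600 ≈ -6935.2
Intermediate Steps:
A(S) = -S/112 (A(S) = S*(-1/112) = -S/112)
1926/(-12672) + 3096/A(50) = 1926/(-12672) + 3096/((-1/112*50)) = 1926*(-1/12672) + 3096/(-25/56) = -107/704 + 3096*(-56/25) = -107/704 - 173376/25 = -122059379/17600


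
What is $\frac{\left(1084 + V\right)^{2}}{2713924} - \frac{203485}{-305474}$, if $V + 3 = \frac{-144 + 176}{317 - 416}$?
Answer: $\frac{4454526989077123}{4062677294492388} \approx 1.0965$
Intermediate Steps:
$V = - \frac{329}{99}$ ($V = -3 + \frac{-144 + 176}{317 - 416} = -3 + \frac{32}{-99} = -3 + 32 \left(- \frac{1}{99}\right) = -3 - \frac{32}{99} = - \frac{329}{99} \approx -3.3232$)
$\frac{\left(1084 + V\right)^{2}}{2713924} - \frac{203485}{-305474} = \frac{\left(1084 - \frac{329}{99}\right)^{2}}{2713924} - \frac{203485}{-305474} = \left(\frac{106987}{99}\right)^{2} \cdot \frac{1}{2713924} - - \frac{203485}{305474} = \frac{11446218169}{9801} \cdot \frac{1}{2713924} + \frac{203485}{305474} = \frac{11446218169}{26599169124} + \frac{203485}{305474} = \frac{4454526989077123}{4062677294492388}$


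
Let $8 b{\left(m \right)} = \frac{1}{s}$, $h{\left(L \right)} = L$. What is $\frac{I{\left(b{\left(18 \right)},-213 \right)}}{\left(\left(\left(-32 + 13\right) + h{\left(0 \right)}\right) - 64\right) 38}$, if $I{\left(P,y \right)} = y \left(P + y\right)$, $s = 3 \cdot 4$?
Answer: $- \frac{1451737}{100928} \approx -14.384$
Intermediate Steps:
$s = 12$
$b{\left(m \right)} = \frac{1}{96}$ ($b{\left(m \right)} = \frac{1}{8 \cdot 12} = \frac{1}{8} \cdot \frac{1}{12} = \frac{1}{96}$)
$\frac{I{\left(b{\left(18 \right)},-213 \right)}}{\left(\left(\left(-32 + 13\right) + h{\left(0 \right)}\right) - 64\right) 38} = \frac{\left(-213\right) \left(\frac{1}{96} - 213\right)}{\left(\left(\left(-32 + 13\right) + 0\right) - 64\right) 38} = \frac{\left(-213\right) \left(- \frac{20447}{96}\right)}{\left(\left(-19 + 0\right) - 64\right) 38} = \frac{1451737}{32 \left(-19 - 64\right) 38} = \frac{1451737}{32 \left(\left(-83\right) 38\right)} = \frac{1451737}{32 \left(-3154\right)} = \frac{1451737}{32} \left(- \frac{1}{3154}\right) = - \frac{1451737}{100928}$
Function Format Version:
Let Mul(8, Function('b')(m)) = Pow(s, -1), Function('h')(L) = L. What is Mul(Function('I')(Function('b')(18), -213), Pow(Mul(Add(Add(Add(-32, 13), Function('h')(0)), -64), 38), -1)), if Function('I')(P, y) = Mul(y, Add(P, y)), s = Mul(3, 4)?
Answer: Rational(-1451737, 100928) ≈ -14.384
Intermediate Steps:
s = 12
Function('b')(m) = Rational(1, 96) (Function('b')(m) = Mul(Rational(1, 8), Pow(12, -1)) = Mul(Rational(1, 8), Rational(1, 12)) = Rational(1, 96))
Mul(Function('I')(Function('b')(18), -213), Pow(Mul(Add(Add(Add(-32, 13), Function('h')(0)), -64), 38), -1)) = Mul(Mul(-213, Add(Rational(1, 96), -213)), Pow(Mul(Add(Add(Add(-32, 13), 0), -64), 38), -1)) = Mul(Mul(-213, Rational(-20447, 96)), Pow(Mul(Add(Add(-19, 0), -64), 38), -1)) = Mul(Rational(1451737, 32), Pow(Mul(Add(-19, -64), 38), -1)) = Mul(Rational(1451737, 32), Pow(Mul(-83, 38), -1)) = Mul(Rational(1451737, 32), Pow(-3154, -1)) = Mul(Rational(1451737, 32), Rational(-1, 3154)) = Rational(-1451737, 100928)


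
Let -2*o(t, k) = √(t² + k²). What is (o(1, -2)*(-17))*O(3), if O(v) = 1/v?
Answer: 17*√5/6 ≈ 6.3355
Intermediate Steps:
o(t, k) = -√(k² + t²)/2 (o(t, k) = -√(t² + k²)/2 = -√(k² + t²)/2)
(o(1, -2)*(-17))*O(3) = (-√((-2)² + 1²)/2*(-17))/3 = (-√(4 + 1)/2*(-17))*(⅓) = (-√5/2*(-17))*(⅓) = (17*√5/2)*(⅓) = 17*√5/6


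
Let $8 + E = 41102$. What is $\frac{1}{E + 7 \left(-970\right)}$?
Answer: $\frac{1}{34304} \approx 2.9151 \cdot 10^{-5}$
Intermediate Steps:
$E = 41094$ ($E = -8 + 41102 = 41094$)
$\frac{1}{E + 7 \left(-970\right)} = \frac{1}{41094 + 7 \left(-970\right)} = \frac{1}{41094 - 6790} = \frac{1}{34304}$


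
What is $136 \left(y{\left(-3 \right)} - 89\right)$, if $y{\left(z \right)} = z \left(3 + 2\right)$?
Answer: $-14144$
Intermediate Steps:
$y{\left(z \right)} = 5 z$ ($y{\left(z \right)} = z 5 = 5 z$)
$136 \left(y{\left(-3 \right)} - 89\right) = 136 \left(5 \left(-3\right) - 89\right) = 136 \left(-15 - 89\right) = 136 \left(-104\right) = -14144$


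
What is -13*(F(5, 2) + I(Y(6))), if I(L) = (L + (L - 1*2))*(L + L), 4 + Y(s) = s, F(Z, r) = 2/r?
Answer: -117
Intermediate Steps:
Y(s) = -4 + s
I(L) = 2*L*(-2 + 2*L) (I(L) = (L + (L - 2))*(2*L) = (L + (-2 + L))*(2*L) = (-2 + 2*L)*(2*L) = 2*L*(-2 + 2*L))
-13*(F(5, 2) + I(Y(6))) = -13*(2/2 + 4*(-4 + 6)*(-1 + (-4 + 6))) = -13*(2*(1/2) + 4*2*(-1 + 2)) = -13*(1 + 4*2*1) = -13*(1 + 8) = -13*9 = -117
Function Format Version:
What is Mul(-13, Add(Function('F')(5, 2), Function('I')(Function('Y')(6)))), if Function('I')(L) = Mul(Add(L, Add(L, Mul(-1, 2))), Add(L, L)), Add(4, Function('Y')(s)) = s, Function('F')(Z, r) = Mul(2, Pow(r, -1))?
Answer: -117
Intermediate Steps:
Function('Y')(s) = Add(-4, s)
Function('I')(L) = Mul(2, L, Add(-2, Mul(2, L))) (Function('I')(L) = Mul(Add(L, Add(L, -2)), Mul(2, L)) = Mul(Add(L, Add(-2, L)), Mul(2, L)) = Mul(Add(-2, Mul(2, L)), Mul(2, L)) = Mul(2, L, Add(-2, Mul(2, L))))
Mul(-13, Add(Function('F')(5, 2), Function('I')(Function('Y')(6)))) = Mul(-13, Add(Mul(2, Pow(2, -1)), Mul(4, Add(-4, 6), Add(-1, Add(-4, 6))))) = Mul(-13, Add(Mul(2, Rational(1, 2)), Mul(4, 2, Add(-1, 2)))) = Mul(-13, Add(1, Mul(4, 2, 1))) = Mul(-13, Add(1, 8)) = Mul(-13, 9) = -117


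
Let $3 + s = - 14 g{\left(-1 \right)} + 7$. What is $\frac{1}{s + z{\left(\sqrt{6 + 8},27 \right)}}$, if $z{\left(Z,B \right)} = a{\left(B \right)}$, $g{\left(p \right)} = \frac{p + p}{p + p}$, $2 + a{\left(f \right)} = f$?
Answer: $\frac{1}{15} \approx 0.066667$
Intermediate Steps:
$a{\left(f \right)} = -2 + f$
$g{\left(p \right)} = 1$ ($g{\left(p \right)} = \frac{2 p}{2 p} = 2 p \frac{1}{2 p} = 1$)
$z{\left(Z,B \right)} = -2 + B$
$s = -10$ ($s = -3 + \left(\left(-14\right) 1 + 7\right) = -3 + \left(-14 + 7\right) = -3 - 7 = -10$)
$\frac{1}{s + z{\left(\sqrt{6 + 8},27 \right)}} = \frac{1}{-10 + \left(-2 + 27\right)} = \frac{1}{-10 + 25} = \frac{1}{15}$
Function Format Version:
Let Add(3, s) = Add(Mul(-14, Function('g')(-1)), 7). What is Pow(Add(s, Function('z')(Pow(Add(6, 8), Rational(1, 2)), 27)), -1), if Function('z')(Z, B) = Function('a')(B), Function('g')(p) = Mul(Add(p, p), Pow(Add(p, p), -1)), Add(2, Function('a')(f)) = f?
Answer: Rational(1, 15) ≈ 0.066667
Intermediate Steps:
Function('a')(f) = Add(-2, f)
Function('g')(p) = 1 (Function('g')(p) = Mul(Mul(2, p), Pow(Mul(2, p), -1)) = Mul(Mul(2, p), Mul(Rational(1, 2), Pow(p, -1))) = 1)
Function('z')(Z, B) = Add(-2, B)
s = -10 (s = Add(-3, Add(Mul(-14, 1), 7)) = Add(-3, Add(-14, 7)) = Add(-3, -7) = -10)
Pow(Add(s, Function('z')(Pow(Add(6, 8), Rational(1, 2)), 27)), -1) = Pow(Add(-10, Add(-2, 27)), -1) = Pow(Add(-10, 25), -1) = Pow(15, -1) = Rational(1, 15)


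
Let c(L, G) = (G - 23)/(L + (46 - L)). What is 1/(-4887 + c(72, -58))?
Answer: -46/224883 ≈ -0.00020455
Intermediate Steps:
c(L, G) = -½ + G/46 (c(L, G) = (-23 + G)/46 = (-23 + G)*(1/46) = -½ + G/46)
1/(-4887 + c(72, -58)) = 1/(-4887 + (-½ + (1/46)*(-58))) = 1/(-4887 + (-½ - 29/23)) = 1/(-4887 - 81/46) = 1/(-224883/46) = -46/224883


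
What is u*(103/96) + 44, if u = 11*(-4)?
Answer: -77/24 ≈ -3.2083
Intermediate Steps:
u = -44
u*(103/96) + 44 = -4532/96 + 44 = -44*103/96 + 44 = -1133/24 + 44 = -77/24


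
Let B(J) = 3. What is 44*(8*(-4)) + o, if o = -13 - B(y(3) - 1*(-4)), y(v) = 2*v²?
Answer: -1424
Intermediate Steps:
o = -16 (o = -13 - 1*3 = -13 - 3 = -16)
44*(8*(-4)) + o = 44*(8*(-4)) - 16 = 44*(-32) - 16 = -1408 - 16 = -1424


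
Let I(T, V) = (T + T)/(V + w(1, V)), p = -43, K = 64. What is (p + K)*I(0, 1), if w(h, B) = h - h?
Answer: 0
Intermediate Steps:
w(h, B) = 0
I(T, V) = 2*T/V (I(T, V) = (T + T)/(V + 0) = (2*T)/V = 2*T/V)
(p + K)*I(0, 1) = (-43 + 64)*(2*0/1) = 21*(2*0*1) = 21*0 = 0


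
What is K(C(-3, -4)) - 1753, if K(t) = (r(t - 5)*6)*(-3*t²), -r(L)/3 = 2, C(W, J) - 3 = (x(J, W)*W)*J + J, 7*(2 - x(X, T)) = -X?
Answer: 1293155/49 ≈ 26391.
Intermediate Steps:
x(X, T) = 2 + X/7 (x(X, T) = 2 - (-1)*X/7 = 2 + X/7)
C(W, J) = 3 + J + J*W*(2 + J/7) (C(W, J) = 3 + (((2 + J/7)*W)*J + J) = 3 + ((W*(2 + J/7))*J + J) = 3 + (J*W*(2 + J/7) + J) = 3 + (J + J*W*(2 + J/7)) = 3 + J + J*W*(2 + J/7))
r(L) = -6 (r(L) = -3*2 = -6)
K(t) = 108*t² (K(t) = (-6*6)*(-3*t²) = -(-108)*t² = 108*t²)
K(C(-3, -4)) - 1753 = 108*(3 - 4 + (⅐)*(-4)*(-3)*(14 - 4))² - 1753 = 108*(3 - 4 + (⅐)*(-4)*(-3)*10)² - 1753 = 108*(3 - 4 + 120/7)² - 1753 = 108*(113/7)² - 1753 = 108*(12769/49) - 1753 = 1379052/49 - 1753 = 1293155/49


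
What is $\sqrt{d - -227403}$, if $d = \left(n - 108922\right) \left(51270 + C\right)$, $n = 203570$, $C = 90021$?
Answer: $3 \sqrt{1485904219} \approx 1.1564 \cdot 10^{5}$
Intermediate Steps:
$d = 13372910568$ ($d = \left(203570 - 108922\right) \left(51270 + 90021\right) = 94648 \cdot 141291 = 13372910568$)
$\sqrt{d - -227403} = \sqrt{13372910568 - -227403} = \sqrt{13372910568 + 227403} = \sqrt{13373137971} = 3 \sqrt{1485904219}$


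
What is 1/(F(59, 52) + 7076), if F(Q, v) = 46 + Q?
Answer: 1/7181 ≈ 0.00013926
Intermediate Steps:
1/(F(59, 52) + 7076) = 1/((46 + 59) + 7076) = 1/(105 + 7076) = 1/7181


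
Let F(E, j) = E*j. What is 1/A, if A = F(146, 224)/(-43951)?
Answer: -43951/32704 ≈ -1.3439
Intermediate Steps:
A = -32704/43951 (A = (146*224)/(-43951) = 32704*(-1/43951) = -32704/43951 ≈ -0.74410)
1/A = 1/(-32704/43951) = -43951/32704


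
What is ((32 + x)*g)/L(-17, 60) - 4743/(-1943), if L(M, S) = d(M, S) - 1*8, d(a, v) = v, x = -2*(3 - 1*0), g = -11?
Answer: -11887/3886 ≈ -3.0589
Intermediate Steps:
x = -6 (x = -2*(3 + 0) = -2*3 = -6)
L(M, S) = -8 + S (L(M, S) = S - 1*8 = S - 8 = -8 + S)
((32 + x)*g)/L(-17, 60) - 4743/(-1943) = ((32 - 6)*(-11))/(-8 + 60) - 4743/(-1943) = (26*(-11))/52 - 4743*(-1/1943) = -286*1/52 + 4743/1943 = -11/2 + 4743/1943 = -11887/3886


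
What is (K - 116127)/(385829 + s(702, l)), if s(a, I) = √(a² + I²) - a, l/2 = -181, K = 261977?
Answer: 56170772950/148322182281 - 291700*√155962/148322182281 ≈ 0.37793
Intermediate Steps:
l = -362 (l = 2*(-181) = -362)
s(a, I) = √(I² + a²) - a
(K - 116127)/(385829 + s(702, l)) = (261977 - 116127)/(385829 + (√((-362)² + 702²) - 1*702)) = 145850/(385829 + (√(131044 + 492804) - 702)) = 145850/(385829 + (√623848 - 702)) = 145850/(385829 + (2*√155962 - 702)) = 145850/(385829 + (-702 + 2*√155962)) = 145850/(385127 + 2*√155962)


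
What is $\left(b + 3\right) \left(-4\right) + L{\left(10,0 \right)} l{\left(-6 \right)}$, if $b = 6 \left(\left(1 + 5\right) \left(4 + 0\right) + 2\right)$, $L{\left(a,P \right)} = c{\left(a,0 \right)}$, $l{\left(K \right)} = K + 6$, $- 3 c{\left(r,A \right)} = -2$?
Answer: $-636$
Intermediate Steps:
$c{\left(r,A \right)} = \frac{2}{3}$ ($c{\left(r,A \right)} = \left(- \frac{1}{3}\right) \left(-2\right) = \frac{2}{3}$)
$l{\left(K \right)} = 6 + K$
$L{\left(a,P \right)} = \frac{2}{3}$
$b = 156$ ($b = 6 \left(6 \cdot 4 + 2\right) = 6 \left(24 + 2\right) = 6 \cdot 26 = 156$)
$\left(b + 3\right) \left(-4\right) + L{\left(10,0 \right)} l{\left(-6 \right)} = \left(156 + 3\right) \left(-4\right) + \frac{2 \left(6 - 6\right)}{3} = 159 \left(-4\right) + \frac{2}{3} \cdot 0 = -636 + 0 = -636$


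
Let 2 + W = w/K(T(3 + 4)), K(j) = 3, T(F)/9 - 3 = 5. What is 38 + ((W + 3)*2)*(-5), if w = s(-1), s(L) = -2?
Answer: 104/3 ≈ 34.667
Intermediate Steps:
T(F) = 72 (T(F) = 27 + 9*5 = 27 + 45 = 72)
w = -2
W = -8/3 (W = -2 - 2/3 = -2 - 2*⅓ = -2 - ⅔ = -8/3 ≈ -2.6667)
38 + ((W + 3)*2)*(-5) = 38 + ((-8/3 + 3)*2)*(-5) = 38 + ((⅓)*2)*(-5) = 38 + (⅔)*(-5) = 38 - 10/3 = 104/3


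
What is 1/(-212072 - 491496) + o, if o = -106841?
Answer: -75169908689/703568 ≈ -1.0684e+5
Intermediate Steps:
1/(-212072 - 491496) + o = 1/(-212072 - 491496) - 106841 = 1/(-703568) - 106841 = -1/703568 - 106841 = -75169908689/703568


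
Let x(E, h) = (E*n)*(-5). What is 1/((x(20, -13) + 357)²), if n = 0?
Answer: 1/127449 ≈ 7.8463e-6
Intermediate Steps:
x(E, h) = 0 (x(E, h) = (E*0)*(-5) = 0*(-5) = 0)
1/((x(20, -13) + 357)²) = 1/((0 + 357)²) = 1/(357²) = 1/127449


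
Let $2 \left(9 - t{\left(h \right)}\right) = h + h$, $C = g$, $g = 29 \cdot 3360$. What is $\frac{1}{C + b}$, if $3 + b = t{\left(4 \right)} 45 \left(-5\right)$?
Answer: $\frac{1}{96312} \approx 1.0383 \cdot 10^{-5}$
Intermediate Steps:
$g = 97440$
$C = 97440$
$t{\left(h \right)} = 9 - h$ ($t{\left(h \right)} = 9 - \frac{h + h}{2} = 9 - \frac{2 h}{2} = 9 - h$)
$b = -1128$ ($b = -3 + \left(9 - 4\right) 45 \left(-5\right) = -3 + 5 \cdot 45 \left(-5\right) = -3 + 225 \left(-5\right) = -3 - 1125 = -1128$)
$\frac{1}{C + b} = \frac{1}{97440 - 1128} = \frac{1}{96312}$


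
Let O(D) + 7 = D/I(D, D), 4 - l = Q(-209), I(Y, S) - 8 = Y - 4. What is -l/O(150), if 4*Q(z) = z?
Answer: 17325/1856 ≈ 9.3346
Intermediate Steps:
I(Y, S) = 4 + Y (I(Y, S) = 8 + (Y - 4) = 8 + (-4 + Y) = 4 + Y)
Q(z) = z/4
l = 225/4 (l = 4 - (-209)/4 = 4 - 1*(-209/4) = 4 + 209/4 = 225/4 ≈ 56.250)
O(D) = -7 + D/(4 + D)
-l/O(150) = -225/(4*(2*(-14 - 3*150)/(4 + 150))) = -225/(4*(2*(-14 - 450)/154)) = -225/(4*(2*(1/154)*(-464))) = -225/(4*(-464/77)) = -225*(-77)/(4*464) = -1*(-17325/1856) = 17325/1856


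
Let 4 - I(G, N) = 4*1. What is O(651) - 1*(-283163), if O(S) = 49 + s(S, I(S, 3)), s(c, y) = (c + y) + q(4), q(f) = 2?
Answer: 283865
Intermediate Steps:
I(G, N) = 0 (I(G, N) = 4 - 4 = 0)
s(c, y) = 2 + c + y (s(c, y) = (c + y) + 2 = 2 + c + y)
O(S) = 51 + S (O(S) = 49 + (2 + S + 0) = 49 + (2 + S) = 51 + S)
O(651) - 1*(-283163) = (51 + 651) - 1*(-283163) = 702 + 283163 = 283865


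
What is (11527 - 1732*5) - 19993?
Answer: -17126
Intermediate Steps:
(11527 - 1732*5) - 19993 = (11527 - 8660) - 19993 = 2867 - 19993 = -17126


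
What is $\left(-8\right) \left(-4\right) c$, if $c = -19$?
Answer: $-608$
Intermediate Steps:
$\left(-8\right) \left(-4\right) c = \left(-8\right) \left(-4\right) \left(-19\right) = 32 \left(-19\right) = -608$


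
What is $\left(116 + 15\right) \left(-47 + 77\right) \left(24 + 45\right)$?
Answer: $271170$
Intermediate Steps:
$\left(116 + 15\right) \left(-47 + 77\right) \left(24 + 45\right) = 131 \cdot 30 \cdot 69 = 131 \cdot 2070 = 271170$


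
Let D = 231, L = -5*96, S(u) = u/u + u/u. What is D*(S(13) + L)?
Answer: -110418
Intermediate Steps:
S(u) = 2 (S(u) = 1 + 1 = 2)
L = -480
D*(S(13) + L) = 231*(2 - 480) = 231*(-478) = -110418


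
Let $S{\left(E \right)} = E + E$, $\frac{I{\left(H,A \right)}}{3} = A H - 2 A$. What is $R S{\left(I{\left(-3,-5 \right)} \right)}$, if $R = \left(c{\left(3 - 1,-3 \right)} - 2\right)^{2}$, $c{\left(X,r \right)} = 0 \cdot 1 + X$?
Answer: $0$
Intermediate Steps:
$c{\left(X,r \right)} = X$ ($c{\left(X,r \right)} = 0 + X = X$)
$I{\left(H,A \right)} = - 6 A + 3 A H$ ($I{\left(H,A \right)} = 3 \left(A H - 2 A\right) = 3 \left(- 2 A + A H\right) = - 6 A + 3 A H$)
$R = 0$ ($R = \left(\left(3 - 1\right) - 2\right)^{2} = \left(2 - 2\right)^{2} = 0^{2} = 0$)
$S{\left(E \right)} = 2 E$
$R S{\left(I{\left(-3,-5 \right)} \right)} = 0 \cdot 2 \cdot 3 \left(-5\right) \left(-2 - 3\right) = 0 \cdot 2 \cdot 3 \left(-5\right) \left(-5\right) = 0 \cdot 2 \cdot 75 = 0 \cdot 150 = 0$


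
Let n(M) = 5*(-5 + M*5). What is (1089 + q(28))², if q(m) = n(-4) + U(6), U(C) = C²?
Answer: 1000000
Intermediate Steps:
n(M) = -25 + 25*M (n(M) = 5*(-5 + 5*M) = -25 + 25*M)
q(m) = -89 (q(m) = (-25 + 25*(-4)) + 6² = (-25 - 100) + 36 = -125 + 36 = -89)
(1089 + q(28))² = (1089 - 89)² = 1000² = 1000000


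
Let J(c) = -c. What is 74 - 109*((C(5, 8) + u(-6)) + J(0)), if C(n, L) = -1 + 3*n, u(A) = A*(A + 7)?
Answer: -798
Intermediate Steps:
u(A) = A*(7 + A)
74 - 109*((C(5, 8) + u(-6)) + J(0)) = 74 - 109*(((-1 + 3*5) - 6*(7 - 6)) - 1*0) = 74 - 109*(((-1 + 15) - 6*1) + 0) = 74 - 109*((14 - 6) + 0) = 74 - 109*(8 + 0) = 74 - 109*8 = 74 - 872 = -798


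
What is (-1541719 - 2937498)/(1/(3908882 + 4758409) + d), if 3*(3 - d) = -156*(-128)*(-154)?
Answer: -38822677191147/8884207291858 ≈ -4.3699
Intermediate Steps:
d = 1025027 (d = 3 - (-156*(-128))*(-154)/3 = 3 - 6656*(-154) = 3 - ⅓*(-3075072) = 3 + 1025024 = 1025027)
(-1541719 - 2937498)/(1/(3908882 + 4758409) + d) = (-1541719 - 2937498)/(1/(3908882 + 4758409) + 1025027) = -4479217/(1/8667291 + 1025027) = -4479217/8884207291858/8667291 = -4479217*8667291/8884207291858 = -38822677191147/8884207291858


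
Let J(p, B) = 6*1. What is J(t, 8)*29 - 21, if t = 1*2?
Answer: 153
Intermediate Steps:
t = 2
J(p, B) = 6
J(t, 8)*29 - 21 = 6*29 - 21 = 174 - 21 = 153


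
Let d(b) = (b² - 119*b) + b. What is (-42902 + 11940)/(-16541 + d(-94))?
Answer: -30962/3387 ≈ -9.1414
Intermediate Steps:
d(b) = b² - 118*b
(-42902 + 11940)/(-16541 + d(-94)) = (-42902 + 11940)/(-16541 - 94*(-118 - 94)) = -30962/(-16541 - 94*(-212)) = -30962/(-16541 + 19928) = -30962/3387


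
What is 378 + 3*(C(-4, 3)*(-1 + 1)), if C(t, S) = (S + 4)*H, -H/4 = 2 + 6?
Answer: 378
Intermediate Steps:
H = -32 (H = -4*(2 + 6) = -4*8 = -32)
C(t, S) = -128 - 32*S (C(t, S) = (S + 4)*(-32) = (4 + S)*(-32) = -128 - 32*S)
378 + 3*(C(-4, 3)*(-1 + 1)) = 378 + 3*((-128 - 32*3)*(-1 + 1)) = 378 + 3*((-128 - 96)*0) = 378 + 3*(-224*0) = 378 + 3*0 = 378 + 0 = 378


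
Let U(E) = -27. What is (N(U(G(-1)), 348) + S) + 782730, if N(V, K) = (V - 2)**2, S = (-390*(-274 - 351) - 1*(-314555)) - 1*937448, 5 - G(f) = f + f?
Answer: 404428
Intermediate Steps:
G(f) = 5 - 2*f (G(f) = 5 - (f + f) = 5 - 2*f)
S = -379143 (S = (-390*(-625) + 314555) - 937448 = (243750 + 314555) - 937448 = 558305 - 937448 = -379143)
N(V, K) = (-2 + V)**2
(N(U(G(-1)), 348) + S) + 782730 = ((-2 - 27)**2 - 379143) + 782730 = ((-29)**2 - 379143) + 782730 = (841 - 379143) + 782730 = -378302 + 782730 = 404428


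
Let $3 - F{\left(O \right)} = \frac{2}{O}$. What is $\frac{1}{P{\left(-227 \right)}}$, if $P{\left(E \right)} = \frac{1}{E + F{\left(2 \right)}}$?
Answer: $-225$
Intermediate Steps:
$F{\left(O \right)} = 3 - \frac{2}{O}$
$P{\left(E \right)} = \frac{1}{2 + E}$ ($P{\left(E \right)} = \frac{1}{E + \left(3 - \frac{2}{2}\right)} = \frac{1}{E + \left(3 - 1\right)} = \frac{1}{E + 2} = \frac{1}{2 + E}$)
$\frac{1}{P{\left(-227 \right)}} = \frac{1}{\frac{1}{2 - 227}} = \frac{1}{\frac{1}{-225}} = \frac{1}{- \frac{1}{225}} = -225$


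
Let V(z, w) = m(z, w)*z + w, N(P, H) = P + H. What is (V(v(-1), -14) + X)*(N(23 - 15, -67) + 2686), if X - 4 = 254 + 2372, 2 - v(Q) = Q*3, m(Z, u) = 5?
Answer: 6937907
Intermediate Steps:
v(Q) = 2 - 3*Q (v(Q) = 2 - Q*3 = 2 - 3*Q)
N(P, H) = H + P
X = 2630 (X = 4 + (254 + 2372) = 4 + 2626 = 2630)
V(z, w) = w + 5*z (V(z, w) = 5*z + w = w + 5*z)
(V(v(-1), -14) + X)*(N(23 - 15, -67) + 2686) = ((-14 + 5*(2 - 3*(-1))) + 2630)*((-67 + (23 - 15)) + 2686) = ((-14 + 5*(2 + 3)) + 2630)*((-67 + 8) + 2686) = ((-14 + 5*5) + 2630)*(-59 + 2686) = ((-14 + 25) + 2630)*2627 = (11 + 2630)*2627 = 2641*2627 = 6937907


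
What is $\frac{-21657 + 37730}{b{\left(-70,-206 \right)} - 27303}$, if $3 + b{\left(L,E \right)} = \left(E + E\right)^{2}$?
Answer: $\frac{16073}{142438} \approx 0.11284$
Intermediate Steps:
$b{\left(L,E \right)} = -3 + 4 E^{2}$ ($b{\left(L,E \right)} = -3 + \left(E + E\right)^{2} = -3 + \left(2 E\right)^{2} = -3 + 4 E^{2}$)
$\frac{-21657 + 37730}{b{\left(-70,-206 \right)} - 27303} = \frac{-21657 + 37730}{\left(-3 + 4 \left(-206\right)^{2}\right) - 27303} = \frac{16073}{\left(-3 + 4 \cdot 42436\right) - 27303} = \frac{16073}{\left(-3 + 169744\right) - 27303} = \frac{16073}{169741 - 27303} = \frac{16073}{142438}$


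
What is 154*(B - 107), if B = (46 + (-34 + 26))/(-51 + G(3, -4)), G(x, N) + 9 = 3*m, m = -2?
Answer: -49700/3 ≈ -16567.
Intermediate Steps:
G(x, N) = -15 (G(x, N) = -9 + 3*(-2) = -9 - 6 = -15)
B = -19/33 (B = (46 + (-34 + 26))/(-51 - 15) = (46 - 8)/(-66) = 38*(-1/66) = -19/33 ≈ -0.57576)
154*(B - 107) = 154*(-19/33 - 107) = 154*(-3550/33) = -49700/3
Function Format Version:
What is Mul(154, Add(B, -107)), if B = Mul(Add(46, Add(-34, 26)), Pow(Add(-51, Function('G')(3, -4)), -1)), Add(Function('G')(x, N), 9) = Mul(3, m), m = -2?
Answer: Rational(-49700, 3) ≈ -16567.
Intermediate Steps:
Function('G')(x, N) = -15 (Function('G')(x, N) = Add(-9, Mul(3, -2)) = Add(-9, -6) = -15)
B = Rational(-19, 33) (B = Mul(Add(46, Add(-34, 26)), Pow(Add(-51, -15), -1)) = Mul(Add(46, -8), Pow(-66, -1)) = Mul(38, Rational(-1, 66)) = Rational(-19, 33) ≈ -0.57576)
Mul(154, Add(B, -107)) = Mul(154, Add(Rational(-19, 33), -107)) = Mul(154, Rational(-3550, 33)) = Rational(-49700, 3)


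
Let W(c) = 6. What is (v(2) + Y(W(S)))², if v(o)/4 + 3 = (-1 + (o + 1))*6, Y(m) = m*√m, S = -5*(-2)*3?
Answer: 1512 + 432*√6 ≈ 2570.2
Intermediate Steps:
S = 30 (S = 10*3 = 30)
Y(m) = m^(3/2)
v(o) = -12 + 24*o (v(o) = -12 + 4*((-1 + (o + 1))*6) = -12 + 4*((-1 + (1 + o))*6) = -12 + 4*(o*6) = -12 + 4*(6*o) = -12 + 24*o)
(v(2) + Y(W(S)))² = ((-12 + 24*2) + 6^(3/2))² = ((-12 + 48) + 6*√6)² = (36 + 6*√6)²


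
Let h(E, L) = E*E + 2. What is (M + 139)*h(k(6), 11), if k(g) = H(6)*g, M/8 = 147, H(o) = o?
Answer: 1706870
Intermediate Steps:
M = 1176 (M = 8*147 = 1176)
k(g) = 6*g
h(E, L) = 2 + E² (h(E, L) = E² + 2 = 2 + E²)
(M + 139)*h(k(6), 11) = (1176 + 139)*(2 + (6*6)²) = 1315*(2 + 36²) = 1315*(2 + 1296) = 1315*1298 = 1706870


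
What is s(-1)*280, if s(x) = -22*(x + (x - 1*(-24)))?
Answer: -135520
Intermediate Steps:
s(x) = -528 - 44*x (s(x) = -22*(x + (x + 24)) = -22*(x + (24 + x)) = -22*(24 + 2*x) = -528 - 44*x)
s(-1)*280 = (-528 - 44*(-1))*280 = (-528 + 44)*280 = -484*280 = -135520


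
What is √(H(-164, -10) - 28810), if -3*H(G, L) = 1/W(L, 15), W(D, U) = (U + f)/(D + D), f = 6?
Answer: I*√12705070/21 ≈ 169.73*I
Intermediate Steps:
W(D, U) = (6 + U)/(2*D) (W(D, U) = (U + 6)/(D + D) = (6 + U)/((2*D)) = (6 + U)*(1/(2*D)) = (6 + U)/(2*D))
H(G, L) = -2*L/63 (H(G, L) = -2*L/(6 + 15)/3 = -2*L/21/3 = -2*L/63)
√(H(-164, -10) - 28810) = √(-2/63*(-10) - 28810) = √(20/63 - 28810) = √(-1815010/63) = I*√12705070/21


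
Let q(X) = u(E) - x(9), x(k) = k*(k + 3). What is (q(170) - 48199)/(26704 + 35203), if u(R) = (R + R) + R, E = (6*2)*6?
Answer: -48091/61907 ≈ -0.77683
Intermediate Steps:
x(k) = k*(3 + k)
E = 72 (E = 12*6 = 72)
u(R) = 3*R (u(R) = 2*R + R = 3*R)
q(X) = 108 (q(X) = 3*72 - 9*(3 + 9) = 216 - 9*12 = 216 - 1*108 = 216 - 108 = 108)
(q(170) - 48199)/(26704 + 35203) = (108 - 48199)/(26704 + 35203) = -48091/61907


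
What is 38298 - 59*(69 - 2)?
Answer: 34345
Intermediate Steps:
38298 - 59*(69 - 2) = 38298 - 59*67 = 38298 - 3953 = 34345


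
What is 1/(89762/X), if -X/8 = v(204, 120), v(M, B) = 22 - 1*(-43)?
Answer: -260/44881 ≈ -0.0057931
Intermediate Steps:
v(M, B) = 65 (v(M, B) = 22 + 43 = 65)
X = -520 (X = -8*65 = -520)
1/(89762/X) = 1/(89762/(-520)) = 1/(89762*(-1/520)) = 1/(-44881/260) = -260/44881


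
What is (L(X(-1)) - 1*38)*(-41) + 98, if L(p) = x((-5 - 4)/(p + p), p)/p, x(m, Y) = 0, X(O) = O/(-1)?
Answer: 1656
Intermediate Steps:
X(O) = -O (X(O) = O*(-1) = -O)
L(p) = 0 (L(p) = 0/p = 0)
(L(X(-1)) - 1*38)*(-41) + 98 = (0 - 1*38)*(-41) + 98 = (0 - 38)*(-41) + 98 = -38*(-41) + 98 = 1558 + 98 = 1656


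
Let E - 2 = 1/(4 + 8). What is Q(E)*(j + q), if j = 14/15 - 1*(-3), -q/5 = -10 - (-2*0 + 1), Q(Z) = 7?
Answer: 6188/15 ≈ 412.53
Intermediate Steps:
E = 25/12 (E = 2 + 1/(4 + 8) = 2 + 1/12 = 25/12 ≈ 2.0833)
q = 55 (q = -5*(-10 - (-2*0 + 1)) = -5*(-10 - (0 + 1)) = -5*(-10 - 1*1) = -5*(-10 - 1) = -5*(-11) = 55)
j = 59/15 (j = 14*(1/15) + 3 = 14/15 + 3 = 59/15 ≈ 3.9333)
Q(E)*(j + q) = 7*(59/15 + 55) = 7*(884/15) = 6188/15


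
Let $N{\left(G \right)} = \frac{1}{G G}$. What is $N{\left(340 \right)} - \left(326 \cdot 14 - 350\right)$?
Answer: $- \frac{487138399}{115600} \approx -4214.0$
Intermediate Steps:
$N{\left(G \right)} = \frac{1}{G^{2}}$
$N{\left(340 \right)} - \left(326 \cdot 14 - 350\right) = \frac{1}{115600} - \left(326 \cdot 14 - 350\right) = \frac{1}{115600} - \left(4564 - 350\right) = \frac{1}{115600} - 4214 = - \frac{487138399}{115600}$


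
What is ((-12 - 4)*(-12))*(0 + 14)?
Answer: 2688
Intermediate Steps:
((-12 - 4)*(-12))*(0 + 14) = -16*(-12)*14 = 192*14 = 2688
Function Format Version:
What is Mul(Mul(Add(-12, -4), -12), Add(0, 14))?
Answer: 2688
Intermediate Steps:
Mul(Mul(Add(-12, -4), -12), Add(0, 14)) = Mul(Mul(-16, -12), 14) = Mul(192, 14) = 2688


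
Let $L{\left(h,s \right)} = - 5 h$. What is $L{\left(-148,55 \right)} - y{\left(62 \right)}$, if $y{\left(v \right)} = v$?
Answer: $678$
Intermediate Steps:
$L{\left(-148,55 \right)} - y{\left(62 \right)} = \left(-5\right) \left(-148\right) - 62 = 740 - 62 = 678$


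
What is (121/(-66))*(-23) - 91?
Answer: -293/6 ≈ -48.833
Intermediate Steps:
(121/(-66))*(-23) - 91 = (121*(-1/66))*(-23) - 91 = -11/6*(-23) - 91 = 253/6 - 91 = -293/6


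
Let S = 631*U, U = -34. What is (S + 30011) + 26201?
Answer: 34758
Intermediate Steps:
S = -21454 (S = 631*(-34) = -21454)
(S + 30011) + 26201 = (-21454 + 30011) + 26201 = 8557 + 26201 = 34758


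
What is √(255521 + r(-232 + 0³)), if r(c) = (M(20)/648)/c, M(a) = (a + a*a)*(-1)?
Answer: √278501539701/1044 ≈ 505.49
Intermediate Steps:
M(a) = -a - a² (M(a) = (a + a²)*(-1) = -a - a²)
r(c) = -35/(54*c) (r(c) = (-1*20*(1 + 20)/648)/c = (-1*20*21*(1/648))/c = (-420*1/648)/c = -35/(54*c))
√(255521 + r(-232 + 0³)) = √(255521 - 35/(54*(-232 + 0³))) = √(255521 - 35/(54*(-232 + 0))) = √(255521 - 35/54/(-232)) = √(255521 - 35/54*(-1/232)) = √(255521 + 35/12528) = √(3201167123/12528) = √278501539701/1044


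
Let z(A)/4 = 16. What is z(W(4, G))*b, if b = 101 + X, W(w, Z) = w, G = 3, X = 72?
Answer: 11072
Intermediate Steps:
z(A) = 64 (z(A) = 4*16 = 64)
b = 173 (b = 101 + 72 = 173)
z(W(4, G))*b = 64*173 = 11072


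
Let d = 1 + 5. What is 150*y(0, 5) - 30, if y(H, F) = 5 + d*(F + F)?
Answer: 9720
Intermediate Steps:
d = 6
y(H, F) = 5 + 12*F (y(H, F) = 5 + 6*(F + F) = 5 + 6*(2*F) = 5 + 12*F)
150*y(0, 5) - 30 = 150*(5 + 12*5) - 30 = 150*(5 + 60) - 30 = 150*65 - 30 = 9750 - 30 = 9720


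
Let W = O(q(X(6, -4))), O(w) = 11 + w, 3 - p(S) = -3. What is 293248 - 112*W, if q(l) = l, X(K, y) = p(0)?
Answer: 291344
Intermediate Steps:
p(S) = 6 (p(S) = 3 - 1*(-3) = 3 + 3 = 6)
X(K, y) = 6
W = 17 (W = 11 + 6 = 17)
293248 - 112*W = 293248 - 112*17 = 293248 - 1904 = 291344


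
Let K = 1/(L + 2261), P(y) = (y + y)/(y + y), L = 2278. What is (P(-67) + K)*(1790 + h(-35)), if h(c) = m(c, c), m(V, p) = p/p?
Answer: 2710380/1513 ≈ 1791.4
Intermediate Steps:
P(y) = 1 (P(y) = (2*y)/((2*y)) = (2*y)*(1/(2*y)) = 1)
K = 1/4539 (K = 1/(2278 + 2261) = 1/4539 ≈ 0.00022031)
m(V, p) = 1
h(c) = 1
(P(-67) + K)*(1790 + h(-35)) = (1 + 1/4539)*(1790 + 1) = (4540/4539)*1791 = 2710380/1513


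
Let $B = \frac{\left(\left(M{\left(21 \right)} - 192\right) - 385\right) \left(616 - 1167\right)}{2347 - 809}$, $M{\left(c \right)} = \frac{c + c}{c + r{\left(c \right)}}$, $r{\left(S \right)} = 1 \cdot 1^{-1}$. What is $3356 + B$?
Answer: $\frac{30131217}{8459} \approx 3562.0$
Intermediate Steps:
$r{\left(S \right)} = 1$ ($r{\left(S \right)} = 1 \cdot 1 = 1$)
$M{\left(c \right)} = \frac{2 c}{1 + c}$ ($M{\left(c \right)} = \frac{c + c}{c + 1} = \frac{2 c}{1 + c}$)
$B = \frac{1742813}{8459}$ ($B = \frac{\left(\left(2 \cdot 21 \frac{1}{1 + 21} - 192\right) - 385\right) \left(616 - 1167\right)}{2347 - 809} = \frac{\left(\left(2 \cdot 21 \cdot \frac{1}{22} - 192\right) - 385\right) \left(-551\right)}{2347 - 809} = \frac{\left(\left(2 \cdot 21 \cdot \frac{1}{22} - 192\right) - 385\right) \left(-551\right)}{1538} = \left(\left(\frac{21}{11} - 192\right) - 385\right) \left(-551\right) \frac{1}{1538} = \left(- \frac{2091}{11} - 385\right) \left(-551\right) \frac{1}{1538} = \left(- \frac{6326}{11}\right) \left(-551\right) \frac{1}{1538} = \frac{3485626}{11} \cdot \frac{1}{1538} = \frac{1742813}{8459} \approx 206.03$)
$3356 + B = 3356 + \frac{1742813}{8459} = \frac{30131217}{8459}$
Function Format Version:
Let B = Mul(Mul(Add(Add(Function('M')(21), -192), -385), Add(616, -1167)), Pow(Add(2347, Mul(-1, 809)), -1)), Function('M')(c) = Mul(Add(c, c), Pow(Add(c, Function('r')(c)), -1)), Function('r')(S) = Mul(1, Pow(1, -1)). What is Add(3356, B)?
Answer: Rational(30131217, 8459) ≈ 3562.0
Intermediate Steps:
Function('r')(S) = 1 (Function('r')(S) = Mul(1, 1) = 1)
Function('M')(c) = Mul(2, c, Pow(Add(1, c), -1)) (Function('M')(c) = Mul(Add(c, c), Pow(Add(c, 1), -1)) = Mul(Mul(2, c), Pow(Add(1, c), -1)) = Mul(2, c, Pow(Add(1, c), -1)))
B = Rational(1742813, 8459) (B = Mul(Mul(Add(Add(Mul(2, 21, Pow(Add(1, 21), -1)), -192), -385), Add(616, -1167)), Pow(Add(2347, Mul(-1, 809)), -1)) = Mul(Mul(Add(Add(Mul(2, 21, Pow(22, -1)), -192), -385), -551), Pow(Add(2347, -809), -1)) = Mul(Mul(Add(Add(Mul(2, 21, Rational(1, 22)), -192), -385), -551), Pow(1538, -1)) = Mul(Mul(Add(Add(Rational(21, 11), -192), -385), -551), Rational(1, 1538)) = Mul(Mul(Add(Rational(-2091, 11), -385), -551), Rational(1, 1538)) = Mul(Mul(Rational(-6326, 11), -551), Rational(1, 1538)) = Mul(Rational(3485626, 11), Rational(1, 1538)) = Rational(1742813, 8459) ≈ 206.03)
Add(3356, B) = Add(3356, Rational(1742813, 8459)) = Rational(30131217, 8459)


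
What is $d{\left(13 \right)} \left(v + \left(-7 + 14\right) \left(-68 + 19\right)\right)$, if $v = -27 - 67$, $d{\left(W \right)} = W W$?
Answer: $-73853$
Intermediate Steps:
$d{\left(W \right)} = W^{2}$
$v = -94$
$d{\left(13 \right)} \left(v + \left(-7 + 14\right) \left(-68 + 19\right)\right) = 13^{2} \left(-94 + \left(-7 + 14\right) \left(-68 + 19\right)\right) = 169 \left(-94 + 7 \left(-49\right)\right) = 169 \left(-94 - 343\right) = 169 \left(-437\right) = -73853$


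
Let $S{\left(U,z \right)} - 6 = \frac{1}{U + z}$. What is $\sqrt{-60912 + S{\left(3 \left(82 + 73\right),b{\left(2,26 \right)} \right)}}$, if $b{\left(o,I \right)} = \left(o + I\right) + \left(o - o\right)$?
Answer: $\frac{i \sqrt{14803141901}}{493} \approx 246.79 i$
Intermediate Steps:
$b{\left(o,I \right)} = I + o$ ($b{\left(o,I \right)} = \left(I + o\right) + 0 = I + o$)
$S{\left(U,z \right)} = 6 + \frac{1}{U + z}$
$\sqrt{-60912 + S{\left(3 \left(82 + 73\right),b{\left(2,26 \right)} \right)}} = \sqrt{-60912 + \frac{1 + 6 \cdot 3 \left(82 + 73\right) + 6 \left(26 + 2\right)}{3 \left(82 + 73\right) + \left(26 + 2\right)}} = \sqrt{-60912 + \frac{1 + 6 \cdot 3 \cdot 155 + 6 \cdot 28}{3 \cdot 155 + 28}} = \sqrt{-60912 + \frac{1 + 6 \cdot 465 + 168}{465 + 28}} = \sqrt{-60912 + \frac{1 + 2790 + 168}{493}} = \sqrt{-60912 + \frac{1}{493} \cdot 2959} = \sqrt{-60912 + \frac{2959}{493}} = \sqrt{- \frac{30026657}{493}} = \frac{i \sqrt{14803141901}}{493}$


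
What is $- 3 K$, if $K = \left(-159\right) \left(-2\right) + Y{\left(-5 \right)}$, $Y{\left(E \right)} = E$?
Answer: $-939$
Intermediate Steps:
$K = 313$ ($K = \left(-159\right) \left(-2\right) - 5 = 318 - 5 = 313$)
$- 3 K = \left(-3\right) 313 = -939$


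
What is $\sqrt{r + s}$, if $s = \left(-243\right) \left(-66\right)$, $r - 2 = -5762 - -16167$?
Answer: $\sqrt{26445} \approx 162.62$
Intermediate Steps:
$r = 10407$ ($r = 2 - -10405 = 2 + \left(-5762 + 16167\right) = 2 + 10405 = 10407$)
$s = 16038$
$\sqrt{r + s} = \sqrt{10407 + 16038} = \sqrt{26445}$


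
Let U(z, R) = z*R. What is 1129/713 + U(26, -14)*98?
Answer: -25433007/713 ≈ -35670.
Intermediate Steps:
U(z, R) = R*z
1129/713 + U(26, -14)*98 = 1129/713 - 14*26*98 = 1129*(1/713) - 364*98 = 1129/713 - 35672 = -25433007/713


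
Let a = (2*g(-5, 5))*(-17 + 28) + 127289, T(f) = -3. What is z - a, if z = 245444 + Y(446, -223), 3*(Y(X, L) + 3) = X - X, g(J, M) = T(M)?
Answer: 118218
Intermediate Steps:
g(J, M) = -3
Y(X, L) = -3 (Y(X, L) = -3 + (X - X)/3 = -3 + (1/3)*0 = -3 + 0 = -3)
z = 245441 (z = 245444 - 3 = 245441)
a = 127223 (a = (2*(-3))*(-17 + 28) + 127289 = -6*11 + 127289 = -66 + 127289 = 127223)
z - a = 245441 - 1*127223 = 245441 - 127223 = 118218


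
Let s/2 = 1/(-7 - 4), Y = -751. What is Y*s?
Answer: 1502/11 ≈ 136.55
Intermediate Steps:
s = -2/11 (s = 2/(-7 - 4) = 2/(-11) = 2*(-1/11) = -2/11 ≈ -0.18182)
Y*s = -751*(-2/11) = 1502/11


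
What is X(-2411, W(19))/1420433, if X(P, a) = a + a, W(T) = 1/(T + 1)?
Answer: 1/14204330 ≈ 7.0401e-8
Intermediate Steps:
W(T) = 1/(1 + T)
X(P, a) = 2*a
X(-2411, W(19))/1420433 = (2/(1 + 19))/1420433 = (2/20)*(1/1420433) = (2*(1/20))*(1/1420433) = (⅒)*(1/1420433) = 1/14204330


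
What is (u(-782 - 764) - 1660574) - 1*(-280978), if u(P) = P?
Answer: -1381142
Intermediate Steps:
(u(-782 - 764) - 1660574) - 1*(-280978) = ((-782 - 764) - 1660574) - 1*(-280978) = (-1546 - 1660574) + 280978 = -1662120 + 280978 = -1381142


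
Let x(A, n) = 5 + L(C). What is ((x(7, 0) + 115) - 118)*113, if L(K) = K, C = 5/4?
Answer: 1469/4 ≈ 367.25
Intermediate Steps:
C = 5/4 (C = 5*(¼) = 5/4 ≈ 1.2500)
x(A, n) = 25/4 (x(A, n) = 5 + 5/4 = 25/4)
((x(7, 0) + 115) - 118)*113 = ((25/4 + 115) - 118)*113 = (485/4 - 118)*113 = (13/4)*113 = 1469/4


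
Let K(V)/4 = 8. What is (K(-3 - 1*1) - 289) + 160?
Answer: -97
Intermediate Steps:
K(V) = 32 (K(V) = 4*8 = 32)
(K(-3 - 1*1) - 289) + 160 = (32 - 289) + 160 = -257 + 160 = -97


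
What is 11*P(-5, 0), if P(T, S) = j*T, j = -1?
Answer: 55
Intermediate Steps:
P(T, S) = -T
11*P(-5, 0) = 11*(-1*(-5)) = 11*5 = 55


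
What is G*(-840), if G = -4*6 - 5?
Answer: 24360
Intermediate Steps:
G = -29 (G = -24 - 5 = -29)
G*(-840) = -29*(-840) = 24360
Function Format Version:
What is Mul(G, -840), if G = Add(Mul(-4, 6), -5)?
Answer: 24360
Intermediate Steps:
G = -29 (G = Add(-24, -5) = -29)
Mul(G, -840) = Mul(-29, -840) = 24360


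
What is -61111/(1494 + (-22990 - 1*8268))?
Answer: 61111/29764 ≈ 2.0532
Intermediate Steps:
-61111/(1494 + (-22990 - 1*8268)) = -61111/(1494 + (-22990 - 8268)) = -61111/(1494 - 31258) = -61111/(-29764) = -61111*(-1/29764) = 61111/29764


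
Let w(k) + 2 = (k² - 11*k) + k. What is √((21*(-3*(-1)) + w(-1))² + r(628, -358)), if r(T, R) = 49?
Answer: √5233 ≈ 72.339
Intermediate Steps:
w(k) = -2 + k² - 10*k (w(k) = -2 + ((k² - 11*k) + k) = -2 + (k² - 10*k) = -2 + k² - 10*k)
√((21*(-3*(-1)) + w(-1))² + r(628, -358)) = √((21*(-3*(-1)) + (-2 + (-1)² - 10*(-1)))² + 49) = √((21*3 + (-2 + 1 + 10))² + 49) = √((63 + 9)² + 49) = √(72² + 49) = √(5184 + 49) = √5233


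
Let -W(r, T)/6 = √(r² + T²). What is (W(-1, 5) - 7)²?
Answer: 985 + 84*√26 ≈ 1413.3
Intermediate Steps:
W(r, T) = -6*√(T² + r²) (W(r, T) = -6*√(r² + T²) = -6*√(T² + r²))
(W(-1, 5) - 7)² = (-6*√(5² + (-1)²) - 7)² = (-6*√(25 + 1) - 7)² = (-6*√26 - 7)² = (-7 - 6*√26)²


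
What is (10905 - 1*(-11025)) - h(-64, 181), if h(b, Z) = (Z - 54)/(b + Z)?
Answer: 2565683/117 ≈ 21929.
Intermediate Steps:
h(b, Z) = (-54 + Z)/(Z + b)
(10905 - 1*(-11025)) - h(-64, 181) = (10905 - 1*(-11025)) - (-54 + 181)/(181 - 64) = (10905 + 11025) - 127/117 = 21930 - 127/117 = 2565683/117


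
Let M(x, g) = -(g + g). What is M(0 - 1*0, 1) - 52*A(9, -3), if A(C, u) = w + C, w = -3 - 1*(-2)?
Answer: -418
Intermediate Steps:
w = -1 (w = -3 + 2 = -1)
M(x, g) = -2*g
A(C, u) = -1 + C
M(0 - 1*0, 1) - 52*A(9, -3) = -2*1 - 52*(-1 + 9) = -2 - 52*8 = -2 - 416 = -418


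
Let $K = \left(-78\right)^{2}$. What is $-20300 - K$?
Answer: $-26384$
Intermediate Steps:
$K = 6084$
$-20300 - K = -20300 - 6084 = -26384$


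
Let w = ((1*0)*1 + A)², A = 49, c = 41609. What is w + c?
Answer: 44010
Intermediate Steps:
w = 2401 (w = ((1*0)*1 + 49)² = (0*1 + 49)² = (0 + 49)² = 49² = 2401)
w + c = 2401 + 41609 = 44010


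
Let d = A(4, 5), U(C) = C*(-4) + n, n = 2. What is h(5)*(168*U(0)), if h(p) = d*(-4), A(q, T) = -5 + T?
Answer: 0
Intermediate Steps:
U(C) = 2 - 4*C (U(C) = C*(-4) + 2 = -4*C + 2 = 2 - 4*C)
d = 0 (d = -5 + 5 = 0)
h(p) = 0 (h(p) = 0*(-4) = 0)
h(5)*(168*U(0)) = 0*(168*(2 - 4*0)) = 0*(168*(2 + 0)) = 0*(168*2) = 0*336 = 0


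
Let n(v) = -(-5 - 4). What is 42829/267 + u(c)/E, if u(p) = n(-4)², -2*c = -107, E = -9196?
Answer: 393833857/2455332 ≈ 160.40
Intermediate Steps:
c = 107/2 (c = -½*(-107) = 107/2 ≈ 53.500)
n(v) = 9 (n(v) = -1*(-9) = 9)
u(p) = 81 (u(p) = 9² = 81)
42829/267 + u(c)/E = 42829/267 + 81/(-9196) = 42829*(1/267) + 81*(-1/9196) = 42829/267 - 81/9196 = 393833857/2455332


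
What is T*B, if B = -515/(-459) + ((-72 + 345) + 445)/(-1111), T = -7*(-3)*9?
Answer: 1698221/18887 ≈ 89.915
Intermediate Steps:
T = 189 (T = 21*9 = 189)
B = 242603/509949 (B = -515*(-1/459) + (273 + 445)*(-1/1111) = 515/459 + 718*(-1/1111) = 515/459 - 718/1111 = 242603/509949 ≈ 0.47574)
T*B = 189*(242603/509949) = 1698221/18887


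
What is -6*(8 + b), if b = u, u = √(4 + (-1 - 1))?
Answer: -48 - 6*√2 ≈ -56.485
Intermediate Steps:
u = √2 (u = √(4 - 2) = √2 ≈ 1.4142)
b = √2 ≈ 1.4142
-6*(8 + b) = -6*(8 + √2) = -48 - 6*√2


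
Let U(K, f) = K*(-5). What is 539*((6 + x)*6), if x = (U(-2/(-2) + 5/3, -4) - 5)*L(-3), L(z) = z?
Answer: 197274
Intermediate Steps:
U(K, f) = -5*K
x = 55 (x = (-5*(-2/(-2) + 5/3) - 5)*(-3) = (-5*(-2*(-½) + 5*(⅓)) - 5)*(-3) = (-5*(1 + 5/3) - 5)*(-3) = (-5*8/3 - 5)*(-3) = (-40/3 - 5)*(-3) = -55/3*(-3) = 55)
539*((6 + x)*6) = 539*((6 + 55)*6) = 539*(61*6) = 539*366 = 197274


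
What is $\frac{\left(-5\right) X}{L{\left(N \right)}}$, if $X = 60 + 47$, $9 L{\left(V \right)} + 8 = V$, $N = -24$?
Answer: $\frac{4815}{32} \approx 150.47$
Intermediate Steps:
$L{\left(V \right)} = - \frac{8}{9} + \frac{V}{9}$
$X = 107$
$\frac{\left(-5\right) X}{L{\left(N \right)}} = \frac{\left(-5\right) 107}{- \frac{8}{9} + \frac{1}{9} \left(-24\right)} = - \frac{535}{- \frac{8}{9} - \frac{8}{3}} = - \frac{535}{- \frac{32}{9}} = \left(-535\right) \left(- \frac{9}{32}\right) = \frac{4815}{32}$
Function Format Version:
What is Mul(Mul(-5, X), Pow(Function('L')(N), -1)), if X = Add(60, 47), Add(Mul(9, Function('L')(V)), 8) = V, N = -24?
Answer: Rational(4815, 32) ≈ 150.47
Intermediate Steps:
Function('L')(V) = Add(Rational(-8, 9), Mul(Rational(1, 9), V))
X = 107
Mul(Mul(-5, X), Pow(Function('L')(N), -1)) = Mul(Mul(-5, 107), Pow(Add(Rational(-8, 9), Mul(Rational(1, 9), -24)), -1)) = Mul(-535, Pow(Add(Rational(-8, 9), Rational(-8, 3)), -1)) = Mul(-535, Pow(Rational(-32, 9), -1)) = Mul(-535, Rational(-9, 32)) = Rational(4815, 32)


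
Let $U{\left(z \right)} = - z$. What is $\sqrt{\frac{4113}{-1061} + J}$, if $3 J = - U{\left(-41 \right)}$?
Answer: $\frac{4 i \sqrt{11108670}}{3183} \approx 4.1885 i$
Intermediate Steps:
$J = - \frac{41}{3}$ ($J = \frac{\left(-1\right) \left(\left(-1\right) \left(-41\right)\right)}{3} = \frac{\left(-1\right) 41}{3} = \frac{1}{3} \left(-41\right) = - \frac{41}{3} \approx -13.667$)
$\sqrt{\frac{4113}{-1061} + J} = \sqrt{\frac{4113}{-1061} - \frac{41}{3}} = \sqrt{4113 \left(- \frac{1}{1061}\right) - \frac{41}{3}} = \sqrt{- \frac{4113}{1061} - \frac{41}{3}} = \sqrt{- \frac{55840}{3183}} = \frac{4 i \sqrt{11108670}}{3183}$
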